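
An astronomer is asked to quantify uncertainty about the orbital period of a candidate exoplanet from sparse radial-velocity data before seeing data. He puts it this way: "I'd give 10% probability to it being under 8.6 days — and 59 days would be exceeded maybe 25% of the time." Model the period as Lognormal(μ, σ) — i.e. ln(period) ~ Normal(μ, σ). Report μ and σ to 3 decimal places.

If T ~ Lognormal(μ,σ) then ln T ~ Normal(μ,σ), so the p-quantile of ln T is μ + z_p·σ.
ln(8.6) = 2.152 and ln(59) = 4.078; z_{0.1} = -1.282, z_{0.75} = 0.6745.
σ = (4.078 − 2.152)/(0.6745 − (-1.282)) = 0.985.
μ = 2.152 − (-1.282)·0.985 = 3.413.

μ ≈ 3.413, σ ≈ 0.985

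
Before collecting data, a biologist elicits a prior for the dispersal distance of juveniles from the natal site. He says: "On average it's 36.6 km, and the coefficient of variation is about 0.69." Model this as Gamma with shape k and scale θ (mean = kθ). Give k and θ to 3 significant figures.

For Gamma(k, scale θ): mean = kθ, variance = kθ², so CV = 1/√k.
CV = 0.69, hence k = 1/CV² = 2.1.
Then θ = mean/k = 36.6/2.1 = 17.4.

k ≈ 2.1, θ ≈ 17.4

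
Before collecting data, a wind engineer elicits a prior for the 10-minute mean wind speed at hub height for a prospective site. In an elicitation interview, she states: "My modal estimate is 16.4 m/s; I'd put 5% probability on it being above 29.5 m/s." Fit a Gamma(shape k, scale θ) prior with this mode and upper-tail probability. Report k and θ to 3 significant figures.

k ≈ 9.09, θ ≈ 2.03

Gamma(k,θ) with k>1 has mode (k−1)θ, so θ = 16.4/(k−1).
Need P(X < 29.5) = 0.95 with θ tied to k this way. Start at k = 2, θ = 16.4: P(X<29.5) ≈ 0.537.
Too low — raise k to concentrate. Iterating converges to k ≈ 9.09.
Then θ = 16.4/(9.09−1) ≈ 2.03.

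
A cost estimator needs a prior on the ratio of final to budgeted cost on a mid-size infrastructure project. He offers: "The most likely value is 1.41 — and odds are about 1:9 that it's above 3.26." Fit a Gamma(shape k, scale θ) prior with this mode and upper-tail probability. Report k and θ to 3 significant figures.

Gamma(k,θ) with k>1 has mode (k−1)θ, so θ = 1.41/(k−1).
Need P(X < 3.26) = 0.9 with θ tied to k this way. Start at k = 2, θ = 1.41: P(X<3.26) ≈ 0.672.
Too low — raise k to concentrate. Iterating converges to k ≈ 3.74.
Then θ = 1.41/(3.74−1) ≈ 0.515.

k ≈ 3.74, θ ≈ 0.515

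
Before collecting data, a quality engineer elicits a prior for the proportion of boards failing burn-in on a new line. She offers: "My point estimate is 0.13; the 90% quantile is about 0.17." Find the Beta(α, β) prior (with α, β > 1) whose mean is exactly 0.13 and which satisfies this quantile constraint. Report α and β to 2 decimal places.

α ≈ 15.90, β ≈ 106.40

With mean 0.13 fixed, write α = 0.13s, β = 0.87s where s = α+β.
Need P(θ < 0.17) = 0.9 under Beta(0.13s, 0.87s). Normal approximation: (q−m)/√(m(1−m)/s) ≈ z_{0.9} = 1.28, so s ≈ 0.13·0.87·(1.28)²/(0.17−0.13)² = 116.1.
At s = 116.1: P(θ<0.17) ≈ 0.895. Adjusting to match 0.9 gives s ≈ 122.30.
So α = 0.13·122.30 ≈ 15.90, β = 0.87·122.30 ≈ 106.40.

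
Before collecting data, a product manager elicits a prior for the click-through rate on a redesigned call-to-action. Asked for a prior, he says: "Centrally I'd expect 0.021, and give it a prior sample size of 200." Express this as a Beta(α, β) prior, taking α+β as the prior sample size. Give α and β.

α = 4.2, β = 195.8

Under the effective-sample-size interpretation, Beta(α, β) has prior mean α/(α+β) and prior sample size α+β.
So α+β = 200 and α/(α+β) = 0.021, giving α = 0.021·200 = 4.2 and β = 200 − 4.2 = 195.8.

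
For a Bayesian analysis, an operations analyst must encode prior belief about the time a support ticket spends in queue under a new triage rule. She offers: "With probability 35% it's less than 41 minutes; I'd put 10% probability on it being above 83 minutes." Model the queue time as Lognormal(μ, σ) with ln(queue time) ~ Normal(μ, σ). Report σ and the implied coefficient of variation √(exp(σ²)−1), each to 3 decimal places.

σ ≈ 0.423, CV ≈ 0.443

If T ~ Lognormal(μ,σ) then ln T ~ Normal(μ,σ), so the p-quantile of ln T is μ + z_p·σ.
ln(41) = 3.714 and ln(83) = 4.419; z_{0.35} = -0.3853, z_{0.9} = 1.282.
σ = (4.419 − 3.714)/(1.282 − (-0.3853)) = 0.423.
μ = 3.714 − (-0.3853)·0.423 = 3.877.
CV = √(exp(σ²)−1) = √(exp(0.1790)−1) = 0.443.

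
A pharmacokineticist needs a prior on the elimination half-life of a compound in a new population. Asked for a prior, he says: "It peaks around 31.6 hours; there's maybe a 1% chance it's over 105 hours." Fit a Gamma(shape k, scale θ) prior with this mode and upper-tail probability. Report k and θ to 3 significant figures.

k ≈ 4.04, θ ≈ 10.4

Gamma(k,θ) with k>1 has mode (k−1)θ, so θ = 31.6/(k−1).
Need P(X < 105) = 0.99 with θ tied to k this way. Start at k = 2, θ = 31.6: P(X<105) ≈ 0.844.
Too low — raise k to concentrate. Iterating converges to k ≈ 4.04.
Then θ = 31.6/(4.04−1) ≈ 10.4.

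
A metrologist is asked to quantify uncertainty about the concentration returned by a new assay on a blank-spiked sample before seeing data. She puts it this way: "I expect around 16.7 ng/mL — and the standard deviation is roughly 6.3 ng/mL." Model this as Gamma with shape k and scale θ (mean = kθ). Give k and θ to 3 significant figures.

For Gamma(k, scale θ): mean = kθ, variance = kθ², so CV = 1/√k.
CV = SD/mean = 6.3/16.7 = 0.3772, hence k = 1/CV² = 7.03.
Then θ = mean/k = 16.7/7.03 = 2.38.

k ≈ 7.03, θ ≈ 2.38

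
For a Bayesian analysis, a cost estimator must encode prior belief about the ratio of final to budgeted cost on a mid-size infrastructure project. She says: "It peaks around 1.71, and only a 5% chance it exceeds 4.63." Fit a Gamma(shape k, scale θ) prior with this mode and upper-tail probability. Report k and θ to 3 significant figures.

k ≈ 3.71, θ ≈ 0.631

Gamma(k,θ) with k>1 has mode (k−1)θ, so θ = 1.71/(k−1).
Need P(X < 4.63) = 0.95 with θ tied to k this way. Start at k = 2, θ = 1.71: P(X<4.63) ≈ 0.753.
Too low — raise k to concentrate. Iterating converges to k ≈ 3.71.
Then θ = 1.71/(3.71−1) ≈ 0.631.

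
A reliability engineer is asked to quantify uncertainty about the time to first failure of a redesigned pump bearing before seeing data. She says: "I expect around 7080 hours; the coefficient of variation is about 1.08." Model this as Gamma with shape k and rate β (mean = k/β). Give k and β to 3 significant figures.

k ≈ 0.857, β ≈ 0.000121

For Gamma(k, rate β): mean = k/β, variance = k/β², so CV = 1/√k.
CV = 1.08, hence k = 1/CV² = 0.857.
Then β = k/mean = 0.857/7080 = 0.000121.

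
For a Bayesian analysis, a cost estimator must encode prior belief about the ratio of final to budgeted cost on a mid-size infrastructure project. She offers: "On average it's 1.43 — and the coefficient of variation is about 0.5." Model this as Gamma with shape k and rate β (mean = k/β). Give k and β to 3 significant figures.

For Gamma(k, rate β): mean = k/β, variance = k/β², so CV = 1/√k.
CV = 0.5, hence k = 1/CV² = 4.
Then β = k/mean = 4/1.43 = 2.8.

k ≈ 4, β ≈ 2.8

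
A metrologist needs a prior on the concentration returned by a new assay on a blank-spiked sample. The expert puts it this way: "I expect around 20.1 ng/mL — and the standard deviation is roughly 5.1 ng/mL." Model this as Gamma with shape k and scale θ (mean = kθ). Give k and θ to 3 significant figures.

For Gamma(k, scale θ): mean = kθ, variance = kθ², so CV = 1/√k.
CV = SD/mean = 5.1/20.1 = 0.2537, hence k = 1/CV² = 15.5.
Then θ = mean/k = 20.1/15.5 = 1.29.

k ≈ 15.5, θ ≈ 1.29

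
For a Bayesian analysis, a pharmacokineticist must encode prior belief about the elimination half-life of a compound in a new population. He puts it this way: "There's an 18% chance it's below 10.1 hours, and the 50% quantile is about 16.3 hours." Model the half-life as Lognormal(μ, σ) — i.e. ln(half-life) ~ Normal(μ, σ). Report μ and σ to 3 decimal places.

μ ≈ 2.791, σ ≈ 0.523

If T ~ Lognormal(μ,σ) then ln T ~ Normal(μ,σ), so the p-quantile of ln T is μ + z_p·σ.
ln(10.1) = 2.313 and ln(16.3) = 2.791; z_{0.18} = -0.9154, z_{0.5} = 0.
σ = (2.791 − 2.313)/(0 − (-0.9154)) = 0.523.
μ = 2.313 − (-0.9154)·0.523 = 2.791.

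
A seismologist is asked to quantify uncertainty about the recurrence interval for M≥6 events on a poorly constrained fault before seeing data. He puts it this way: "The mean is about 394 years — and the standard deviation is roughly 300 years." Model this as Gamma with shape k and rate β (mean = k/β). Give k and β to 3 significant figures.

For Gamma(k, rate β): mean = k/β, variance = k/β², so CV = 1/√k.
CV = SD/mean = 300/394 = 0.7614, hence k = 1/CV² = 1.72.
Then β = k/mean = 1.72/394 = 0.00438.

k ≈ 1.72, β ≈ 0.00438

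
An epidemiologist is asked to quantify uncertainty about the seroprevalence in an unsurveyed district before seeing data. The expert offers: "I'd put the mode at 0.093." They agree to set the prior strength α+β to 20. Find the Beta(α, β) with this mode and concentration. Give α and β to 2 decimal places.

For α,β > 1 the Beta mode is (α−1)/(α+β−2). With α+β = 20, the mode is (α−1)/18.
Set (α−1)/18 = 0.093 → α = 1 + 0.093·18 = 2.67.
β = 20 − α = 17.33.

α = 2.67, β = 17.33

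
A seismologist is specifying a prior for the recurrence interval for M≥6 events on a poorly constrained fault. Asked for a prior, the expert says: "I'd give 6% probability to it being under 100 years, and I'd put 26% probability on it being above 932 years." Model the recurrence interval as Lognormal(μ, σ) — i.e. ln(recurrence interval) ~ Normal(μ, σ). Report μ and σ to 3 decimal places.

μ ≈ 6.184, σ ≈ 1.015

If T ~ Lognormal(μ,σ) then ln T ~ Normal(μ,σ), so the p-quantile of ln T is μ + z_p·σ.
ln(100) = 4.605 and ln(932) = 6.837; z_{0.06} = -1.555, z_{0.74} = 0.6433.
σ = (6.837 − 4.605)/(0.6433 − (-1.555)) = 1.015.
μ = 4.605 − (-1.555)·1.015 = 6.184.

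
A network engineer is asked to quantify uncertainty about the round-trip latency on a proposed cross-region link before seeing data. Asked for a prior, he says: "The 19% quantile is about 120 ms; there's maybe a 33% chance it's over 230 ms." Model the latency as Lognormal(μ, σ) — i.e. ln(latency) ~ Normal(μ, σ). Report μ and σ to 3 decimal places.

μ ≈ 5.221, σ ≈ 0.494

If T ~ Lognormal(μ,σ) then ln T ~ Normal(μ,σ), so the p-quantile of ln T is μ + z_p·σ.
ln(120) = 4.787 and ln(230) = 5.438; z_{0.19} = -0.8779, z_{0.67} = 0.4399.
σ = (5.438 − 4.787)/(0.4399 − (-0.8779)) = 0.494.
μ = 4.787 − (-0.8779)·0.494 = 5.221.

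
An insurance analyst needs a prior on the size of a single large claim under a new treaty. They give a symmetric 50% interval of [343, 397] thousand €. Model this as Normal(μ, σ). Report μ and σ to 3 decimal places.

μ = 370.000, σ = 40.030

A symmetric 50% interval runs μ ± z·σ with z = 0.6745.
Half-width = 27, so σ = 27/0.6745 = 40.030.
μ is the interval midpoint, 370.000.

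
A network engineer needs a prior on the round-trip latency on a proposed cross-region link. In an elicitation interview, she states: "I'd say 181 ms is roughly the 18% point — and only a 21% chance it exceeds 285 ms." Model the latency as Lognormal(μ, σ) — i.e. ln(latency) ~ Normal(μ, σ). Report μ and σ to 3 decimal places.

μ ≈ 5.440, σ ≈ 0.264

If T ~ Lognormal(μ,σ) then ln T ~ Normal(μ,σ), so the p-quantile of ln T is μ + z_p·σ.
ln(181) = 5.198 and ln(285) = 5.652; z_{0.18} = -0.9154, z_{0.79} = 0.8064.
σ = (5.652 − 5.198)/(0.8064 − (-0.9154)) = 0.264.
μ = 5.198 − (-0.9154)·0.264 = 5.440.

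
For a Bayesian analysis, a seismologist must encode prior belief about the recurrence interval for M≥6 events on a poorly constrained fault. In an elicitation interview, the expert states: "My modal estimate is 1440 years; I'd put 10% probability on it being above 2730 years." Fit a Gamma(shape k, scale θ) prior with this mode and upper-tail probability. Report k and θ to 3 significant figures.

Gamma(k,θ) with k>1 has mode (k−1)θ, so θ = 1440/(k−1).
Need P(X < 2730) = 0.9 with θ tied to k this way. Start at k = 2, θ = 1440: P(X<2730) ≈ 0.565.
Too low — raise k to concentrate. Iterating converges to k ≈ 5.67.
Then θ = 1440/(5.67−1) ≈ 308.

k ≈ 5.67, θ ≈ 308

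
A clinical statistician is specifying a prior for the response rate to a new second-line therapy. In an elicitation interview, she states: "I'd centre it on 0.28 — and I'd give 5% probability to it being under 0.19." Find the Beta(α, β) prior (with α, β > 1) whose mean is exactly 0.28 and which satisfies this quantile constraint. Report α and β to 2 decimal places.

α ≈ 16.91, β ≈ 43.49

With mean 0.28 fixed, write α = 0.28s, β = 0.72s where s = α+β.
Need P(θ < 0.19) = 0.05 under Beta(0.28s, 0.72s). Normal approximation: (q−m)/√(m(1−m)/s) ≈ z_{0.05} = -1.64, so s ≈ 0.28·0.72·(-1.64)²/(0.19−0.28)² = 67.3.
At s = 67.3: P(θ<0.19) ≈ 0.041. Adjusting to match 0.05 gives s ≈ 60.40.
So α = 0.28·60.40 ≈ 16.91, β = 0.72·60.40 ≈ 43.49.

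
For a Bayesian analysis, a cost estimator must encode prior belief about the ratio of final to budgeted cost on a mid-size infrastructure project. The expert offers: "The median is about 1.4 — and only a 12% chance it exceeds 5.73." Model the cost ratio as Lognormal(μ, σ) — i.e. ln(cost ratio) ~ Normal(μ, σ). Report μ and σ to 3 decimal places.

μ ≈ 0.336, σ ≈ 1.199

If T ~ Lognormal(μ,σ) then ln T ~ Normal(μ,σ), so the p-quantile of ln T is μ + z_p·σ.
ln(1.4) = 0.3365 and ln(5.73) = 1.746; z_{0.5} = 0, z_{0.88} = 1.175.
σ = (1.746 − 0.3365)/(1.175 − (0)) = 1.199.
μ = 0.3365 − (0)·1.199 = 0.336.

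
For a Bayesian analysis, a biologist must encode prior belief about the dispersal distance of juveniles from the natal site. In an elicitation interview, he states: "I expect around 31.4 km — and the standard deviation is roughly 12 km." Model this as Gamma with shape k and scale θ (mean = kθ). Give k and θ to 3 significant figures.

For Gamma(k, scale θ): mean = kθ, variance = kθ², so CV = 1/√k.
CV = SD/mean = 12/31.4 = 0.3822, hence k = 1/CV² = 6.85.
Then θ = mean/k = 31.4/6.85 = 4.59.

k ≈ 6.85, θ ≈ 4.59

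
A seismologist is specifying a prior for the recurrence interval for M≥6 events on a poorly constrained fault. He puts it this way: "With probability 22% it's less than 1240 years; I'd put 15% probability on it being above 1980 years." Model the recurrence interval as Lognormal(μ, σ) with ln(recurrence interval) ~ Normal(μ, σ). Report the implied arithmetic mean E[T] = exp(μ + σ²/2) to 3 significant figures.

If T ~ Lognormal(μ,σ) then ln T ~ Normal(μ,σ), so the p-quantile of ln T is μ + z_p·σ.
ln(1240) = 7.123 and ln(1980) = 7.591; z_{0.22} = -0.7722, z_{0.85} = 1.036.
σ = (7.591 − 7.123)/(1.036 − (-0.7722)) = 0.259.
μ = 7.123 − (-0.7722)·0.259 = 7.323.
E[T] = exp(μ + σ²/2) = exp(7.323 + 0.0335) = 1570 years.

E[T] ≈ 1570 years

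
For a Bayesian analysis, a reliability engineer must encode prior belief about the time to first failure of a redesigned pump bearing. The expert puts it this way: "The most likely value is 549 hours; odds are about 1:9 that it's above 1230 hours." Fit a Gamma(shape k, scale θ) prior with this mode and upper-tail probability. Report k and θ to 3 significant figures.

Gamma(k,θ) with k>1 has mode (k−1)θ, so θ = 549/(k−1).
Need P(X < 1230) = 0.9 with θ tied to k this way. Start at k = 2, θ = 549: P(X<1230) ≈ 0.655.
Too low — raise k to concentrate. Iterating converges to k ≈ 3.96.
Then θ = 549/(3.96−1) ≈ 186.

k ≈ 3.96, θ ≈ 186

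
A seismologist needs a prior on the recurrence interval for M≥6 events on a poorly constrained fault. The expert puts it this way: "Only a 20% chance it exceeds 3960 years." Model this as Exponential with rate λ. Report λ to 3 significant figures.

λ ≈ 0.000406

P(T > 3960.0) = e^(−λ·3960.0) = 0.2, so λ = −ln(0.2)/3960.0 = 0.000406.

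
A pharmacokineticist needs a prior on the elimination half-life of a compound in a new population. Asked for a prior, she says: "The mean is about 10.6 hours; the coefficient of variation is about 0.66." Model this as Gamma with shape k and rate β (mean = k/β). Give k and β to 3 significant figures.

For Gamma(k, rate β): mean = k/β, variance = k/β², so CV = 1/√k.
CV = 0.66, hence k = 1/CV² = 2.3.
Then β = k/mean = 2.3/10.6 = 0.217.

k ≈ 2.3, β ≈ 0.217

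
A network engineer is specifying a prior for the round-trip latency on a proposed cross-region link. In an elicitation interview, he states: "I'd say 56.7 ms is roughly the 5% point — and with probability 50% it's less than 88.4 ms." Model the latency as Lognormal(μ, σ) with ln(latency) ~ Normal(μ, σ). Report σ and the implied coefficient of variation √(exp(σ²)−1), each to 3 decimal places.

If T ~ Lognormal(μ,σ) then ln T ~ Normal(μ,σ), so the p-quantile of ln T is μ + z_p·σ.
ln(56.7) = 4.038 and ln(88.4) = 4.482; z_{0.05} = -1.645, z_{0.5} = 0.
σ = (4.482 − 4.038)/(0 − (-1.645)) = 0.270.
μ = 4.038 − (-1.645)·0.270 = 4.482.
CV = √(exp(σ²)−1) = √(exp(0.0729)−1) = 0.275.

σ ≈ 0.270, CV ≈ 0.275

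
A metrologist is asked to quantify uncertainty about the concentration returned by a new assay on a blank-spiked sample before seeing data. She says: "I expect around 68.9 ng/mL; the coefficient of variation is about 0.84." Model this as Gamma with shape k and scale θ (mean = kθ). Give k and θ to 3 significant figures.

For Gamma(k, scale θ): mean = kθ, variance = kθ², so CV = 1/√k.
CV = 0.84, hence k = 1/CV² = 1.42.
Then θ = mean/k = 68.9/1.42 = 48.6.

k ≈ 1.42, θ ≈ 48.6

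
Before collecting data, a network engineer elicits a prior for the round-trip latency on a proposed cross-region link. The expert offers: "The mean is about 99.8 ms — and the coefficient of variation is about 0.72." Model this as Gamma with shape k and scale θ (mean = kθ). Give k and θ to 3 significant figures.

k ≈ 1.93, θ ≈ 51.7

For Gamma(k, scale θ): mean = kθ, variance = kθ², so CV = 1/√k.
CV = 0.72, hence k = 1/CV² = 1.93.
Then θ = mean/k = 99.8/1.93 = 51.7.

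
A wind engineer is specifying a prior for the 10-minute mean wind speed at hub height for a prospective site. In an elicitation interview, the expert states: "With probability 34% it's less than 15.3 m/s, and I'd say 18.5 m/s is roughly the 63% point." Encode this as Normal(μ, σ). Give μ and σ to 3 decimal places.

μ = 17.073, σ = 4.299

For Normal(μ,σ), the p-quantile is μ + z_p·σ. Here z_{0.34} = -0.4125, z_{0.63} = 0.3319.
So 15.3 = μ − 0.4125σ and 18.5 = μ + 0.3319σ.
Subtracting: σ = (18.5 − 15.3)/(0.3319 − (-0.4125)) = 4.299.
Then μ = 15.3 − (-0.4125)·4.299 = 17.073.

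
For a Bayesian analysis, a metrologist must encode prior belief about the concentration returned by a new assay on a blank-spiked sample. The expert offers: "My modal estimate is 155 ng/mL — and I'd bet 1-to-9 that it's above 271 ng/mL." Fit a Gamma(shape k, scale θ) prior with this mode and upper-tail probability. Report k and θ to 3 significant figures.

k ≈ 7.08, θ ≈ 25.5

Gamma(k,θ) with k>1 has mode (k−1)θ, so θ = 155/(k−1).
Need P(X < 271) = 0.9 with θ tied to k this way. Start at k = 2, θ = 155: P(X<271) ≈ 0.522.
Too low — raise k to concentrate. Iterating converges to k ≈ 7.08.
Then θ = 155/(7.08−1) ≈ 25.5.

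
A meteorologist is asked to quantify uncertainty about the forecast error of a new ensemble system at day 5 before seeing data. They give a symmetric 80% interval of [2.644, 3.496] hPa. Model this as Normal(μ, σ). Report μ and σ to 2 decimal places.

A symmetric 80% interval runs μ ± z·σ with z = 1.282.
Half-width = 0.426, so σ = 0.426/1.282 = 0.33.
μ is the interval midpoint, 3.07.

μ = 3.07, σ = 0.33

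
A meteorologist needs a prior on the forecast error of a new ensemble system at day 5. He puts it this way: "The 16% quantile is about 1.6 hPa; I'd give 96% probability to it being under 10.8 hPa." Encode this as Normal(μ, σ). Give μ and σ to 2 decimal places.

For Normal(μ,σ), the p-quantile is μ + z_p·σ. Here z_{0.16} = -0.9945, z_{0.96} = 1.751.
So 1.6 = μ − 0.9945σ and 10.8 = μ + 1.751σ.
Subtracting: σ = (10.8 − 1.6)/(1.751 − (-0.9945)) = 3.35.
Then μ = 1.6 − (-0.9945)·3.35 = 4.93.

μ = 4.93, σ = 3.35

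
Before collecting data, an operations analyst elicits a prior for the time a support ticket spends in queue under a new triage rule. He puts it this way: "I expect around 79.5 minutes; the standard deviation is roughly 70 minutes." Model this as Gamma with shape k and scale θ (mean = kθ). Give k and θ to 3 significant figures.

k ≈ 1.29, θ ≈ 61.6

For Gamma(k, scale θ): mean = kθ, variance = kθ², so CV = 1/√k.
CV = SD/mean = 70/79.5 = 0.8805, hence k = 1/CV² = 1.29.
Then θ = mean/k = 79.5/1.29 = 61.6.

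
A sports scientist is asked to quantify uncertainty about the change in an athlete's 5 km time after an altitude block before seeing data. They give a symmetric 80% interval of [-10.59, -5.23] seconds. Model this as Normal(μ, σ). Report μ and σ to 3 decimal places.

μ = -7.910, σ = 2.091

A symmetric 80% interval runs μ ± z·σ with z = 1.282.
Half-width = 2.68, so σ = 2.68/1.282 = 2.091.
μ is the interval midpoint, -7.910.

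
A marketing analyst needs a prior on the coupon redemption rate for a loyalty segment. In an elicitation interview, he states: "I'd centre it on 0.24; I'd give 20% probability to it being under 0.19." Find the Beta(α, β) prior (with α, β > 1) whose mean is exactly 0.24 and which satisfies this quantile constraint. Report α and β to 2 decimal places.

α ≈ 12.78, β ≈ 40.47

With mean 0.24 fixed, write α = 0.24s, β = 0.76s where s = α+β.
Need P(θ < 0.19) = 0.2 under Beta(0.24s, 0.76s). Normal approximation: (q−m)/√(m(1−m)/s) ≈ z_{0.2} = -0.842, so s ≈ 0.24·0.76·(-0.842)²/(0.19−0.24)² = 51.7.
At s = 51.7: P(θ<0.19) ≈ 0.204. Adjusting to match 0.2 gives s ≈ 53.25.
So α = 0.24·53.25 ≈ 12.78, β = 0.76·53.25 ≈ 40.47.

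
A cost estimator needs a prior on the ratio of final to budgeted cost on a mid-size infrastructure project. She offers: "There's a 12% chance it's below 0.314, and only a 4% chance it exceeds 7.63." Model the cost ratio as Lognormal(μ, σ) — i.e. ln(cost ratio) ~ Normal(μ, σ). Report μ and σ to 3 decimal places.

If T ~ Lognormal(μ,σ) then ln T ~ Normal(μ,σ), so the p-quantile of ln T is μ + z_p·σ.
ln(0.314) = -1.158 and ln(7.63) = 2.032; z_{0.12} = -1.175, z_{0.96} = 1.751.
σ = (2.032 − -1.158)/(1.751 − (-1.175)) = 1.091.
μ = -1.158 − (-1.175)·1.091 = 0.123.

μ ≈ 0.123, σ ≈ 1.091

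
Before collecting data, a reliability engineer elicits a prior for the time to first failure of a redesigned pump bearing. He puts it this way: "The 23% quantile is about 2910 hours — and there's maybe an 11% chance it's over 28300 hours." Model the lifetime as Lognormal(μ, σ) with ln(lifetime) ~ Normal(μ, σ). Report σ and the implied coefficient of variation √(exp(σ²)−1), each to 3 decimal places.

If T ~ Lognormal(μ,σ) then ln T ~ Normal(μ,σ), so the p-quantile of ln T is μ + z_p·σ.
ln(2910) = 7.976 and ln(28300) = 10.25; z_{0.23} = -0.7388, z_{0.89} = 1.227.
σ = (10.25 − 7.976)/(1.227 − (-0.7388)) = 1.157.
μ = 7.976 − (-0.7388)·1.157 = 8.831.
CV = √(exp(σ²)−1) = √(exp(1.3396)−1) = 1.678.

σ ≈ 1.157, CV ≈ 1.678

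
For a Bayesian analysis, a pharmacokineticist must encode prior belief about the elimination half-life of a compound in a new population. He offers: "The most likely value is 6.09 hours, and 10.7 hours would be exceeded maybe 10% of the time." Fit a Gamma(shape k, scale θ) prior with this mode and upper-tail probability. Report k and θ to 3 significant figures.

k ≈ 6.98, θ ≈ 1.02

Gamma(k,θ) with k>1 has mode (k−1)θ, so θ = 6.09/(k−1).
Need P(X < 10.7) = 0.9 with θ tied to k this way. Start at k = 2, θ = 6.09: P(X<10.7) ≈ 0.524.
Too low — raise k to concentrate. Iterating converges to k ≈ 6.98.
Then θ = 6.09/(6.98−1) ≈ 1.02.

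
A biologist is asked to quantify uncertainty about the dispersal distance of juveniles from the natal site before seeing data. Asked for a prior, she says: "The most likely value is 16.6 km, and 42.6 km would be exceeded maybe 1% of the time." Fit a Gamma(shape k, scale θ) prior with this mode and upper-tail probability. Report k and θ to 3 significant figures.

Gamma(k,θ) with k>1 has mode (k−1)θ, so θ = 16.6/(k−1).
Need P(X < 42.6) = 0.99 with θ tied to k this way. Start at k = 2, θ = 16.6: P(X<42.6) ≈ 0.726.
Too low — raise k to concentrate. Iterating converges to k ≈ 6.25.
Then θ = 16.6/(6.25−1) ≈ 3.16.

k ≈ 6.25, θ ≈ 3.16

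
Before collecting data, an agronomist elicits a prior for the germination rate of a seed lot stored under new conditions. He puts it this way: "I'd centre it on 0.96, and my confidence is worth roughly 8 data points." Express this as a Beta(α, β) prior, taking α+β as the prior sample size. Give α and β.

α = 7.68, β = 0.32

Under the effective-sample-size interpretation, Beta(α, β) has prior mean α/(α+β) and prior sample size α+β.
So α+β = 8 and α/(α+β) = 0.96, giving α = 0.96·8 = 7.68 and β = 8 − 7.68 = 0.32.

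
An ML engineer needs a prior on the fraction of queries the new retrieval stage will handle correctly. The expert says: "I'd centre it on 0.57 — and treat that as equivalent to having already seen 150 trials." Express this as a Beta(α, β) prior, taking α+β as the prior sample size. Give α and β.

α = 85.5, β = 64.5

Under the effective-sample-size interpretation, Beta(α, β) has prior mean α/(α+β) and prior sample size α+β.
So α+β = 150 and α/(α+β) = 0.57, giving α = 0.57·150 = 85.5 and β = 150 − 85.5 = 64.5.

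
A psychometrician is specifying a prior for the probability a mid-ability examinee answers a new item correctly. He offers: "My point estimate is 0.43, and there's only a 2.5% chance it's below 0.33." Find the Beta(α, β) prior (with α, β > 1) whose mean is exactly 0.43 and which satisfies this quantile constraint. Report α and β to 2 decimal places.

α ≈ 38.69, β ≈ 51.29

With mean 0.43 fixed, write α = 0.43s, β = 0.57s where s = α+β.
Need P(θ < 0.33) = 0.025 under Beta(0.43s, 0.57s). Normal approximation: (q−m)/√(m(1−m)/s) ≈ z_{0.025} = -1.96, so s ≈ 0.43·0.57·(-1.96)²/(0.33−0.43)² = 94.2.
At s = 94.2: P(θ<0.33) ≈ 0.022. Adjusting to match 0.025 gives s ≈ 89.99.
So α = 0.43·89.99 ≈ 38.69, β = 0.57·89.99 ≈ 51.29.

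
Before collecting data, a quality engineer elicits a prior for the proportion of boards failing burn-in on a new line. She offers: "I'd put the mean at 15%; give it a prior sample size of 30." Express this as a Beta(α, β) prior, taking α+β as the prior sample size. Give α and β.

Under the effective-sample-size interpretation, Beta(α, β) has prior mean α/(α+β) and prior sample size α+β.
So α+β = 30 and α/(α+β) = 0.15, giving α = 0.15·30 = 4.5 and β = 30 − 4.5 = 25.5.

α = 4.5, β = 25.5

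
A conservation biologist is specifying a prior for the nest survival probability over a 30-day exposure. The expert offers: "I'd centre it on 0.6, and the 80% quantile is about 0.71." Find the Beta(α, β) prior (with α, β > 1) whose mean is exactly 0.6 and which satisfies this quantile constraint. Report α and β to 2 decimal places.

α ≈ 8.66, β ≈ 5.77

With mean 0.6 fixed, write α = 0.6s, β = 0.4s where s = α+β.
Need P(θ < 0.71) = 0.8 under Beta(0.6s, 0.4s). Normal approximation: (q−m)/√(m(1−m)/s) ≈ z_{0.8} = 0.842, so s ≈ 0.6·0.4·(0.842)²/(0.71−0.6)² = 14.0.
At s = 14.0: P(θ<0.71) ≈ 0.796. Adjusting to match 0.8 gives s ≈ 14.44.
So α = 0.6·14.44 ≈ 8.66, β = 0.4·14.44 ≈ 5.77.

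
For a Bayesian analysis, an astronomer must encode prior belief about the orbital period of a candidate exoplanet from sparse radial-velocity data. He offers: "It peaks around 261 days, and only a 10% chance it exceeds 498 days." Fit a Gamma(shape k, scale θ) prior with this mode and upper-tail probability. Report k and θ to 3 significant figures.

k ≈ 5.58, θ ≈ 57

Gamma(k,θ) with k>1 has mode (k−1)θ, so θ = 261/(k−1).
Need P(X < 498) = 0.9 with θ tied to k this way. Start at k = 2, θ = 261: P(X<498) ≈ 0.569.
Too low — raise k to concentrate. Iterating converges to k ≈ 5.58.
Then θ = 261/(5.58−1) ≈ 57.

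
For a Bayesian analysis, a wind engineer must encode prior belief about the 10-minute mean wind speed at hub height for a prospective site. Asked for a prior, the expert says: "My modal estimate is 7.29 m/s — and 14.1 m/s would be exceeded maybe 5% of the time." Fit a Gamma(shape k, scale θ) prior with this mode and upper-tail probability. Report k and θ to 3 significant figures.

k ≈ 7.38, θ ≈ 1.14

Gamma(k,θ) with k>1 has mode (k−1)θ, so θ = 7.29/(k−1).
Need P(X < 14.1) = 0.95 with θ tied to k this way. Start at k = 2, θ = 7.29: P(X<14.1) ≈ 0.576.
Too low — raise k to concentrate. Iterating converges to k ≈ 7.38.
Then θ = 7.29/(7.38−1) ≈ 1.14.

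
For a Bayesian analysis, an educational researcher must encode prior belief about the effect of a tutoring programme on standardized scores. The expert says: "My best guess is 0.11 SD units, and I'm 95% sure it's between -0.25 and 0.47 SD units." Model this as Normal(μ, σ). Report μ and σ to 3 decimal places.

A symmetric 95% interval runs μ ± z·σ with z = 1.96.
Half-width = 0.36, so σ = 0.36/1.96 = 0.184.
μ is the stated best guess, 0.110.

μ = 0.110, σ = 0.184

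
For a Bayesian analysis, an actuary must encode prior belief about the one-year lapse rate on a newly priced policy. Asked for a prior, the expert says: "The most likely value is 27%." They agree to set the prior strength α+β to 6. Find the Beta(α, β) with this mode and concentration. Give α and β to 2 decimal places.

α = 2.08, β = 3.92

For α,β > 1 the Beta mode is (α−1)/(α+β−2). With α+β = 6, the mode is (α−1)/4.
Set (α−1)/4 = 0.27 → α = 1 + 0.27·4 = 2.08.
β = 6 − α = 3.92.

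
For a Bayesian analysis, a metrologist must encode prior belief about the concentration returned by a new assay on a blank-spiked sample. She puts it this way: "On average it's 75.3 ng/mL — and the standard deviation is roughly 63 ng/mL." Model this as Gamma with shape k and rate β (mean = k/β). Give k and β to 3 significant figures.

For Gamma(k, rate β): mean = k/β, variance = k/β², so CV = 1/√k.
CV = SD/mean = 63/75.3 = 0.8367, hence k = 1/CV² = 1.43.
Then β = k/mean = 1.43/75.3 = 0.019.

k ≈ 1.43, β ≈ 0.019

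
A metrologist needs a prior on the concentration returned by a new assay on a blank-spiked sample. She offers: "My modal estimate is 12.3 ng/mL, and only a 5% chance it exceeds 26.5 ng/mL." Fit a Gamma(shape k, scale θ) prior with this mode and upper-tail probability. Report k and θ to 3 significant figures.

Gamma(k,θ) with k>1 has mode (k−1)θ, so θ = 12.3/(k−1).
Need P(X < 26.5) = 0.95 with θ tied to k this way. Start at k = 2, θ = 12.3: P(X<26.5) ≈ 0.634.
Too low — raise k to concentrate. Iterating converges to k ≈ 5.68.
Then θ = 12.3/(5.68−1) ≈ 2.63.

k ≈ 5.68, θ ≈ 2.63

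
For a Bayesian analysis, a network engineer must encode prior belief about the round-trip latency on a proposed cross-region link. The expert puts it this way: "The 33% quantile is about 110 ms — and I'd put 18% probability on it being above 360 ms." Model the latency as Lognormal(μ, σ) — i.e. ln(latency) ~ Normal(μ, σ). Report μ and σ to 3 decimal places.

If T ~ Lognormal(μ,σ) then ln T ~ Normal(μ,σ), so the p-quantile of ln T is μ + z_p·σ.
ln(110) = 4.7 and ln(360) = 5.886; z_{0.33} = -0.4399, z_{0.82} = 0.9154.
σ = (5.886 − 4.7)/(0.9154 − (-0.4399)) = 0.875.
μ = 4.7 − (-0.4399)·0.875 = 5.085.

μ ≈ 5.085, σ ≈ 0.875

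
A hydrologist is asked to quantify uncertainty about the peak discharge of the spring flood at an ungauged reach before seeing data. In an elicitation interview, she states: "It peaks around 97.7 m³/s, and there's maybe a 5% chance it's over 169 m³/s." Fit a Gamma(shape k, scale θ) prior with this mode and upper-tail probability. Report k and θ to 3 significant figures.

k ≈ 10.3, θ ≈ 10.5

Gamma(k,θ) with k>1 has mode (k−1)θ, so θ = 97.7/(k−1).
Need P(X < 169) = 0.95 with θ tied to k this way. Start at k = 2, θ = 97.7: P(X<169) ≈ 0.516.
Too low — raise k to concentrate. Iterating converges to k ≈ 10.3.
Then θ = 97.7/(10.3−1) ≈ 10.5.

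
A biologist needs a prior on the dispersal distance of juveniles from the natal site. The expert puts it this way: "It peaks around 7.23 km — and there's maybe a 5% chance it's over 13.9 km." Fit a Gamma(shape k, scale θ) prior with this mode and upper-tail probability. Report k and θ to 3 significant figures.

k ≈ 7.5, θ ≈ 1.11

Gamma(k,θ) with k>1 has mode (k−1)θ, so θ = 7.23/(k−1).
Need P(X < 13.9) = 0.95 with θ tied to k this way. Start at k = 2, θ = 7.23: P(X<13.9) ≈ 0.573.
Too low — raise k to concentrate. Iterating converges to k ≈ 7.5.
Then θ = 7.23/(7.5−1) ≈ 1.11.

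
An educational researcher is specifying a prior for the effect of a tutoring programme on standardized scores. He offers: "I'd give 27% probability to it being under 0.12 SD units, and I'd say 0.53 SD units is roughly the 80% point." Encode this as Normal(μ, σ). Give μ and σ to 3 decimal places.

The p-quantile of Normal(μ,σ) is μ + z_p·σ, with z_{0.27} = -0.6128 and z_{0.8} = 0.8416.
Eliminate σ: μ = (z₂·x₁ − z₁·x₂)/(z₂ − z₁) = (0.8416·0.12 − (-0.6128)·0.53)/1.454 = 0.293.
Then σ = (x₂ − x₁)/(z₂ − z₁) = (0.53 − 0.12)/1.454 = 0.282.

μ = 0.293, σ = 0.282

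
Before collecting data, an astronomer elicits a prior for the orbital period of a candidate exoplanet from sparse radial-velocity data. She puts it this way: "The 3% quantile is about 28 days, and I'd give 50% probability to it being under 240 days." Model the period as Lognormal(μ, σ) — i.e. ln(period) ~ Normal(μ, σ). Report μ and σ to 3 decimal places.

If T ~ Lognormal(μ,σ) then ln T ~ Normal(μ,σ), so the p-quantile of ln T is μ + z_p·σ.
ln(28) = 3.332 and ln(240) = 5.481; z_{0.03} = -1.881, z_{0.5} = 0.
σ = (5.481 − 3.332)/(0 − (-1.881)) = 1.142.
μ = 3.332 − (-1.881)·1.142 = 5.481.

μ ≈ 5.481, σ ≈ 1.142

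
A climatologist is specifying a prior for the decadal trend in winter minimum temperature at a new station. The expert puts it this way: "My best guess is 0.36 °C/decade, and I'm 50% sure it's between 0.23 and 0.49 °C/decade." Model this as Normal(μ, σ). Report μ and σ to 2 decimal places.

A symmetric 50% interval runs μ ± z·σ with z = 0.6745.
Half-width = 0.13, so σ = 0.13/0.6745 = 0.19.
μ is the stated best guess, 0.36.

μ = 0.36, σ = 0.19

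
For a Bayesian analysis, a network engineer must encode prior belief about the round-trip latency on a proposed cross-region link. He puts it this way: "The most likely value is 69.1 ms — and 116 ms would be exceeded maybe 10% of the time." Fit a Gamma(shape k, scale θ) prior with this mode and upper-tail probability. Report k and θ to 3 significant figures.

k ≈ 8.04, θ ≈ 9.81

Gamma(k,θ) with k>1 has mode (k−1)θ, so θ = 69.1/(k−1).
Need P(X < 116) = 0.9 with θ tied to k this way. Start at k = 2, θ = 69.1: P(X<116) ≈ 0.500.
Too low — raise k to concentrate. Iterating converges to k ≈ 8.04.
Then θ = 69.1/(8.04−1) ≈ 9.81.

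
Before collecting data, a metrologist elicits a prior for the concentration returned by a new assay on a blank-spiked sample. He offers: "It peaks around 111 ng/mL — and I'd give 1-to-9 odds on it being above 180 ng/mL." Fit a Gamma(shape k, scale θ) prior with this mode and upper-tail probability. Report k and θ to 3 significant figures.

Gamma(k,θ) with k>1 has mode (k−1)θ, so θ = 111/(k−1).
Need P(X < 180) = 0.9 with θ tied to k this way. Start at k = 2, θ = 111: P(X<180) ≈ 0.482.
Too low — raise k to concentrate. Iterating converges to k ≈ 9.05.
Then θ = 111/(9.05−1) ≈ 13.8.

k ≈ 9.05, θ ≈ 13.8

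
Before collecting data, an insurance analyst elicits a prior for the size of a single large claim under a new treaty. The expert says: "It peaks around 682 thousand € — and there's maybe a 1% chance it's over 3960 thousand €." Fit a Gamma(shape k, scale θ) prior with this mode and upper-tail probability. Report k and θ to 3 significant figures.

k ≈ 2.21, θ ≈ 564

Gamma(k,θ) with k>1 has mode (k−1)θ, so θ = 682/(k−1).
Need P(X < 3960) = 0.99 with θ tied to k this way. Start at k = 2, θ = 682: P(X<3960) ≈ 0.980.
Too low — raise k to concentrate. Iterating converges to k ≈ 2.21.
Then θ = 682/(2.21−1) ≈ 564.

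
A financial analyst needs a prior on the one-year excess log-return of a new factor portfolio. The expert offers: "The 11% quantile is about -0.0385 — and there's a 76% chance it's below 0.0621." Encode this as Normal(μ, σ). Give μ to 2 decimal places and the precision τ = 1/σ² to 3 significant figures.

The p-quantile of Normal(μ,σ) is μ + z_p·σ, with z_{0.11} = -1.227 and z_{0.76} = 0.7063.
Eliminate σ: μ = (z₂·x₁ − z₁·x₂)/(z₂ − z₁) = (0.7063·-0.0385 − (-1.227)·0.0621)/1.933 = 0.03.
Then σ = (x₂ − x₁)/(z₂ − z₁) = (0.0621 − -0.0385)/1.933 = 0.05.
Precision τ = 1/σ² = 1/0.05205² = 369.

μ = 0.03, τ = 369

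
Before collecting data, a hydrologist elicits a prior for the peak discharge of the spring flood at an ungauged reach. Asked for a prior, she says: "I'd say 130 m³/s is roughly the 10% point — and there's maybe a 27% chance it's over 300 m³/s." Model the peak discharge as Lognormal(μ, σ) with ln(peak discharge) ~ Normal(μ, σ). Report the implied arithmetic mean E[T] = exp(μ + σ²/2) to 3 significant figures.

If T ~ Lognormal(μ,σ) then ln T ~ Normal(μ,σ), so the p-quantile of ln T is μ + z_p·σ.
ln(130) = 4.868 and ln(300) = 5.704; z_{0.1} = -1.282, z_{0.73} = 0.6128.
σ = (5.704 − 4.868)/(0.6128 − (-1.282)) = 0.441.
μ = 4.868 − (-1.282)·0.441 = 5.433.
E[T] = exp(μ + σ²/2) = exp(5.433 + 0.0974) = 252 m³/s.

E[T] ≈ 252 m³/s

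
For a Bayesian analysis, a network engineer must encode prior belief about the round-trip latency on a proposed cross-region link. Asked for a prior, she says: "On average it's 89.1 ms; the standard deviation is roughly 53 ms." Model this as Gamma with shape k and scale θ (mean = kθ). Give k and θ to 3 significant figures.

k ≈ 2.83, θ ≈ 31.5

For Gamma(k, scale θ): mean = kθ, variance = kθ², so CV = 1/√k.
CV = SD/mean = 53/89.1 = 0.5948, hence k = 1/CV² = 2.83.
Then θ = mean/k = 89.1/2.83 = 31.5.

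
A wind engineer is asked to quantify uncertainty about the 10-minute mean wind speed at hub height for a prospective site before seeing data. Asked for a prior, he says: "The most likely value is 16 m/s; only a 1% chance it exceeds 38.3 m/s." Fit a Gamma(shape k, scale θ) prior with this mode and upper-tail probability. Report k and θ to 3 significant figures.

Gamma(k,θ) with k>1 has mode (k−1)θ, so θ = 16/(k−1).
Need P(X < 38.3) = 0.99 with θ tied to k this way. Start at k = 2, θ = 16: P(X<38.3) ≈ 0.690.
Too low — raise k to concentrate. Iterating converges to k ≈ 7.22.
Then θ = 16/(7.22−1) ≈ 2.57.

k ≈ 7.22, θ ≈ 2.57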